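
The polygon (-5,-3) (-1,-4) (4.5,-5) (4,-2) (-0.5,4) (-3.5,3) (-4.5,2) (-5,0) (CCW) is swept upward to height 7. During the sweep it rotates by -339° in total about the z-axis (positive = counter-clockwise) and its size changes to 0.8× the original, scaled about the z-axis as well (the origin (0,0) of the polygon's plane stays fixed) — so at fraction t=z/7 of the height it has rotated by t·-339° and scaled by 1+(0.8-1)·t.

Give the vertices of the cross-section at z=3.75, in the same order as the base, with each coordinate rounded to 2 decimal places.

t = z/height = 3.75/7 = 0.535714
s = 1 + (scale-1)·z/height = 1 + (0.8-1)·3.75/7 = 0.892857
θ = twist·z/height = -339°·3.75/7 = -181.6071° = -3.169643 rad
cos θ = -0.999607, sin θ = 0.028046 (intermediates below are computed at full precision and shown rounded to 5 d.p.)
v1: (-5,-3) → rotate → (5.08217,2.85859) → ×s → (4.53765,2.55231) → (4.54,2.55)
v2: (-1,-4) → rotate → (1.11179,3.97038) → ×s → (0.99267,3.54498) → (0.99,3.54)
v3: (4.5,-5) → rotate → (-4.35800,5.12424) → ×s → (-3.89107,4.57522) → (-3.89,4.58)
v4: (4,-2) → rotate → (-3.94233,2.11140) → ×s → (-3.51994,1.88518) → (-3.52,1.89)
v5: (-0.5,4) → rotate → (0.38762,-4.01245) → ×s → (0.34609,-3.58254) → (0.35,-3.58)
v6: (-3.5,3) → rotate → (3.41448,-3.09698) → ×s → (3.04865,-2.76516) → (3.05,-2.77)
v7: (-4.5,2) → rotate → (4.44214,-2.12542) → ×s → (3.96619,-1.89770) → (3.97,-1.90)
v8: (-5,0) → rotate → (4.99803,-0.14023) → ×s → (4.46253,-0.12521) → (4.46,-0.13)

Cross-section at z=3.75: (4.54,2.55) (0.99,3.54) (-3.89,4.58) (-3.52,1.89) (0.35,-3.58) (3.05,-2.77) (3.97,-1.90) (4.46,-0.13)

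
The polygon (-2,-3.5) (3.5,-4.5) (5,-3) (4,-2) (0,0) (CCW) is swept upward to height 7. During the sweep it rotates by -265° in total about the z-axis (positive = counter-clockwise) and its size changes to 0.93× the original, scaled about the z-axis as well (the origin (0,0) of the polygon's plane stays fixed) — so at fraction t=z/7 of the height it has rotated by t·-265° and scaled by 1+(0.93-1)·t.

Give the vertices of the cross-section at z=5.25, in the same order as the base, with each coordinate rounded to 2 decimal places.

t = z/height = 5.25/7 = 0.75
s = 1 + (scale-1)·z/height = 1 + (0.93-1)·5.25/7 = 0.947500
θ = twist·z/height = -265°·5.25/7 = -198.7500° = -3.468842 rad
cos θ = -0.946930, sin θ = 0.321439 (intermediates below are computed at full precision and shown rounded to 5 d.p.)
v1: (-2,-3.5) → rotate → (3.01890,2.67138) → ×s → (2.86041,2.53113) → (2.86,2.53)
v2: (3.5,-4.5) → rotate → (-1.86778,5.38622) → ×s → (-1.76972,5.10345) → (-1.77,5.10)
v3: (5,-3) → rotate → (-3.77033,4.44799) → ×s → (-3.57239,4.21447) → (-3.57,4.21)
v4: (4,-2) → rotate → (-3.14484,3.17962) → ×s → (-2.97974,3.01269) → (-2.98,3.01)
v5: (0,0) → rotate → (0.00000,0.00000) → ×s → (0.00000,0.00000) → (0.00,0.00)

Cross-section at z=5.25: (2.86,2.53) (-1.77,5.10) (-3.57,4.21) (-2.98,3.01) (0.00,0.00)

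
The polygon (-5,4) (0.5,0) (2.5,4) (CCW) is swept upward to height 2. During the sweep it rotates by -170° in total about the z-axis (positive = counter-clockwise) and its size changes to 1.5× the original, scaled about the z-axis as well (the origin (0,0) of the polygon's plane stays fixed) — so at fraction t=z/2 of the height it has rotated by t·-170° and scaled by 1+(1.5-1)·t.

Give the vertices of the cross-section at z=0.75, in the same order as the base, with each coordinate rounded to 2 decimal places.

t = z/height = 0.75/2 = 0.375
s = 1 + (scale-1)·z/height = 1 + (1.5-1)·0.75/2 = 1.187500
θ = twist·z/height = -170°·0.75/2 = -63.7500° = -1.112647 rad
cos θ = 0.442289, sin θ = -0.896873 (intermediates below are computed at full precision and shown rounded to 5 d.p.)
v1: (-5,4) → rotate → (1.37605,6.25352) → ×s → (1.63406,7.42605) → (1.63,7.43)
v2: (0.5,0) → rotate → (0.22114,-0.44844) → ×s → (0.26261,-0.53252) → (0.26,-0.53)
v3: (2.5,4) → rotate → (4.69321,-0.47303) → ×s → (5.57319,-0.56172) → (5.57,-0.56)

Cross-section at z=0.75: (1.63,7.43) (0.26,-0.53) (5.57,-0.56)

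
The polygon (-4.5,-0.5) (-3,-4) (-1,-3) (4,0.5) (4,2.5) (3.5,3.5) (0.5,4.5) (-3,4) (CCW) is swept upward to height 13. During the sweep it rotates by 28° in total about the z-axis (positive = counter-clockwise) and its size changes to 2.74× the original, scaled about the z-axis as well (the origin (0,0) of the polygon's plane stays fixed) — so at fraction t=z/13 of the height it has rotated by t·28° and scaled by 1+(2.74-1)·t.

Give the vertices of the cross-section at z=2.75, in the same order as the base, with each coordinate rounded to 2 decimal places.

Cross-section at z=2.75: (-6.05,-1.32) (-3.52,-5.87) (-0.94,-4.22) (5.37,1.25) (5.09,3.97) (4.27,5.26) (0.05,6.19) (-4.65,5.02)

t = z/height = 2.75/13 = 0.211538
s = 1 + (scale-1)·z/height = 1 + (2.74-1)·2.75/13 = 1.368077
θ = twist·z/height = 28°·2.75/13 = 5.9231° = 0.103377 rad
cos θ = 0.994661, sin θ = 0.103193 (intermediates below are computed at full precision and shown rounded to 5 d.p.)
v1: (-4.5,-0.5) → rotate → (-4.42438,-0.96170) → ×s → (-6.05289,-1.31568) → (-6.05,-1.32)
v2: (-3,-4) → rotate → (-2.57121,-4.28822) → ×s → (-3.51761,-5.86662) → (-3.52,-5.87)
v3: (-1,-3) → rotate → (-0.68508,-3.08718) → ×s → (-0.93724,-4.22350) → (-0.94,-4.22)
v4: (4,0.5) → rotate → (3.92705,0.91010) → ×s → (5.37250,1.24509) → (5.37,1.25)
v5: (4,2.5) → rotate → (3.72066,2.89943) → ×s → (5.09015,3.96664) → (5.09,3.97)
v6: (3.5,3.5) → rotate → (3.12014,3.84249) → ×s → (4.26859,5.25682) → (4.27,5.26)
v7: (0.5,4.5) → rotate → (0.03296,4.52757) → ×s → (0.04509,6.19407) → (0.05,6.19)
v8: (-3,4) → rotate → (-3.39676,3.66907) → ×s → (-4.64702,5.01956) → (-4.65,5.02)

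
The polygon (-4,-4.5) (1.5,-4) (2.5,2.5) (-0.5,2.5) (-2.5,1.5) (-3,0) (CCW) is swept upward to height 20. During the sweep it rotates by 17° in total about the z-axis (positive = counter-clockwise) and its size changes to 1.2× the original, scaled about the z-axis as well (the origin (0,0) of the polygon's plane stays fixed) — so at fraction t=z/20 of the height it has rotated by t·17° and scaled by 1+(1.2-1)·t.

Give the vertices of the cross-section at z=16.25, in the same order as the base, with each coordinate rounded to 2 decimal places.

Cross-section at z=16.25: (-3.27,-6.19) (2.80,-4.10) (2.13,3.52) (-1.26,2.68) (-3.24,1.00) (-3.39,-0.83)

t = z/height = 16.25/20 = 0.8125
s = 1 + (scale-1)·z/height = 1 + (1.2-1)·16.25/20 = 1.162500
θ = twist·z/height = 17°·16.25/20 = 13.8125° = 0.241074 rad
cos θ = 0.971082, sin θ = 0.238745 (intermediates below are computed at full precision and shown rounded to 5 d.p.)
v1: (-4,-4.5) → rotate → (-2.80997,-5.32485) → ×s → (-3.26660,-6.19014) → (-3.27,-6.19)
v2: (1.5,-4) → rotate → (2.41160,-3.52621) → ×s → (2.80349,-4.09922) → (2.80,-4.10)
v3: (2.5,2.5) → rotate → (1.83084,3.02457) → ×s → (2.12835,3.51606) → (2.13,3.52)
v4: (-0.5,2.5) → rotate → (-1.08240,2.30833) → ×s → (-1.25830,2.68344) → (-1.26,2.68)
v5: (-2.5,1.5) → rotate → (-2.78582,0.85976) → ×s → (-3.23852,0.99947) → (-3.24,1.00)
v6: (-3,0) → rotate → (-2.91325,-0.71624) → ×s → (-3.38665,-0.83262) → (-3.39,-0.83)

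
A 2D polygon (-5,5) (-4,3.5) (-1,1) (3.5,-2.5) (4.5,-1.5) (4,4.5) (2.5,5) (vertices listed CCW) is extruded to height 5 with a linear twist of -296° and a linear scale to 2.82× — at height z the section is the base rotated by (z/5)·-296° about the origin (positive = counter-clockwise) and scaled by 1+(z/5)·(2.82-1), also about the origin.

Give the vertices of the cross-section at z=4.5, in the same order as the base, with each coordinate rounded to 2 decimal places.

t = z/height = 4.5/5 = 0.9
s = 1 + (scale-1)·z/height = 1 + (2.82-1)·4.5/5 = 2.638000
θ = twist·z/height = -296°·4.5/5 = -266.4000° = -4.649557 rad
cos θ = -0.062791, sin θ = 0.998027 (intermediates below are computed at full precision and shown rounded to 5 d.p.)
v1: (-5,5) → rotate → (-4.67618,-5.30409) → ×s → (-12.33577,-13.99218) → (-12.34,-13.99)
v2: (-4,3.5) → rotate → (-3.24193,-4.21187) → ×s → (-8.55222,-11.11092) → (-8.55,-11.11)
v3: (-1,1) → rotate → (-0.93524,-1.06082) → ×s → (-2.46715,-2.79844) → (-2.47,-2.80)
v4: (3.5,-2.5) → rotate → (2.27530,3.65007) → ×s → (6.00224,9.62888) → (6.00,9.63)
v5: (4.5,-1.5) → rotate → (1.21448,4.58531) → ×s → (3.20381,12.09604) → (3.20,12.10)
v6: (4,4.5) → rotate → (-4.74228,3.70955) → ×s → (-12.51014,9.78579) → (-12.51,9.79)
v7: (2.5,5) → rotate → (-5.14711,2.18111) → ×s → (-13.57808,5.75378) → (-13.58,5.75)

Cross-section at z=4.5: (-12.34,-13.99) (-8.55,-11.11) (-2.47,-2.80) (6.00,9.63) (3.20,12.10) (-12.51,9.79) (-13.58,5.75)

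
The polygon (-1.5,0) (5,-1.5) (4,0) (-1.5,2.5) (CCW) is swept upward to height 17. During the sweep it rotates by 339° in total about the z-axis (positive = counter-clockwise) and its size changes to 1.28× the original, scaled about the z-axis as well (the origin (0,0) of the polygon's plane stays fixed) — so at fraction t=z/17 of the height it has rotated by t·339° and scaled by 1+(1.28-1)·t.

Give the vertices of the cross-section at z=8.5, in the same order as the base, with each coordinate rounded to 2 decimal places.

Cross-section at z=8.5: (1.68,-0.31) (-5.29,2.72) (-4.48,0.83) (1.16,-3.11)

t = z/height = 8.5/17 = 0.5
s = 1 + (scale-1)·z/height = 1 + (1.28-1)·8.5/17 = 1.140000
θ = twist·z/height = 339°·8.5/17 = 169.5000° = 2.958333 rad
cos θ = -0.983255, sin θ = 0.182236 (intermediates below are computed at full precision and shown rounded to 5 d.p.)
v1: (-1.5,0) → rotate → (1.47488,-0.27335) → ×s → (1.68137,-0.31162) → (1.68,-0.31)
v2: (5,-1.5) → rotate → (-4.64292,2.38606) → ×s → (-5.29293,2.72011) → (-5.29,2.72)
v3: (4,0) → rotate → (-3.93302,0.72894) → ×s → (-4.48364,0.83099) → (-4.48,0.83)
v4: (-1.5,2.5) → rotate → (1.01929,-2.73149) → ×s → (1.16199,-3.11390) → (1.16,-3.11)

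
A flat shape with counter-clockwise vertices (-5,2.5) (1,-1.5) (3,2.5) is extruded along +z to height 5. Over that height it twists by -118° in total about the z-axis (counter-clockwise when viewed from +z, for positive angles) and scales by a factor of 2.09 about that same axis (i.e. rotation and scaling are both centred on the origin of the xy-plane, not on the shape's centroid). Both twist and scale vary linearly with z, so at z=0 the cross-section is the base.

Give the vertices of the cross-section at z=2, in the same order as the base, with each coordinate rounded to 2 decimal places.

t = z/height = 2/5 = 0.4
s = 1 + (scale-1)·z/height = 1 + (2.09-1)·2/5 = 1.436000
θ = twist·z/height = -118°·2/5 = -47.2000° = -0.823795 rad
cos θ = 0.679441, sin θ = -0.733730 (intermediates below are computed at full precision and shown rounded to 5 d.p.)
v1: (-5,2.5) → rotate → (-1.56288,5.36725) → ×s → (-2.24430,7.70737) → (-2.24,7.71)
v2: (1,-1.5) → rotate → (-0.42115,-1.75289) → ×s → (-0.60478,-2.51715) → (-0.60,-2.52)
v3: (3,2.5) → rotate → (3.87265,-0.50259) → ×s → (5.56112,-0.72171) → (5.56,-0.72)

Cross-section at z=2: (-2.24,7.71) (-0.60,-2.52) (5.56,-0.72)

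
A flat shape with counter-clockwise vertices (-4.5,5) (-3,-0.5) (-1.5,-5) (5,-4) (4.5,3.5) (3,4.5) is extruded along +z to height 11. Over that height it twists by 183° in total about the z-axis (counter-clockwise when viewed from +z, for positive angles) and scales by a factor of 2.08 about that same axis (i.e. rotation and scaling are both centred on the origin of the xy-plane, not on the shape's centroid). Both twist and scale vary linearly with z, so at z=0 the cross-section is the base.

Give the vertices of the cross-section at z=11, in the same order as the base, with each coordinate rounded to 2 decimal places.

Cross-section at z=11: (9.89,-9.90) (6.18,1.37) (2.57,10.55) (-10.82,7.76) (-8.97,-7.76) (-5.74,-9.67)

t = z/height = 11/11 = 1
s = 1 + (scale-1)·z/height = 1 + (2.08-1)·11/11 = 2.080000
θ = twist·z/height = 183°·11/11 = 183.0000° = 3.193953 rad
cos θ = -0.998630, sin θ = -0.052336 (intermediates below are computed at full precision and shown rounded to 5 d.p.)
v1: (-4.5,5) → rotate → (4.75551,-4.75764) → ×s → (9.89147,-9.89588) → (9.89,-9.90)
v2: (-3,-0.5) → rotate → (2.96972,0.65632) → ×s → (6.17702,1.36515) → (6.18,1.37)
v3: (-1.5,-5) → rotate → (1.23626,5.07165) → ×s → (2.57143,10.54904) → (2.57,10.55)
v4: (5,-4) → rotate → (-5.20249,3.73284) → ×s → (-10.82118,7.76430) → (-10.82,7.76)
v5: (4.5,3.5) → rotate → (-4.31066,-3.73072) → ×s → (-8.96617,-7.75989) → (-8.97,-7.76)
v6: (3,4.5) → rotate → (-2.76038,-4.65084) → ×s → (-5.74158,-9.67375) → (-5.74,-9.67)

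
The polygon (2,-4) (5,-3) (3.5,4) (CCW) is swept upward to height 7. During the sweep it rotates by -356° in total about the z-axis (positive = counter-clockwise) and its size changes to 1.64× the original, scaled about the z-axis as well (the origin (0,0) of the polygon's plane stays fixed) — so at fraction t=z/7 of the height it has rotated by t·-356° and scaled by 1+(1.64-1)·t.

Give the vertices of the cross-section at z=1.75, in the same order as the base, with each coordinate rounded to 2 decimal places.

t = z/height = 1.75/7 = 0.25
s = 1 + (scale-1)·z/height = 1 + (1.64-1)·1.75/7 = 1.160000
θ = twist·z/height = -356°·1.75/7 = -89.0000° = -1.553343 rad
cos θ = 0.017452, sin θ = -0.999848 (intermediates below are computed at full precision and shown rounded to 5 d.p.)
v1: (2,-4) → rotate → (-3.96449,-2.06951) → ×s → (-4.59880,-2.40063) → (-4.60,-2.40)
v2: (5,-3) → rotate → (-2.91228,-5.05160) → ×s → (-3.37825,-5.85985) → (-3.38,-5.86)
v3: (3.5,4) → rotate → (4.06047,-3.42966) → ×s → (4.71015,-3.97840) → (4.71,-3.98)

Cross-section at z=1.75: (-4.60,-2.40) (-3.38,-5.86) (4.71,-3.98)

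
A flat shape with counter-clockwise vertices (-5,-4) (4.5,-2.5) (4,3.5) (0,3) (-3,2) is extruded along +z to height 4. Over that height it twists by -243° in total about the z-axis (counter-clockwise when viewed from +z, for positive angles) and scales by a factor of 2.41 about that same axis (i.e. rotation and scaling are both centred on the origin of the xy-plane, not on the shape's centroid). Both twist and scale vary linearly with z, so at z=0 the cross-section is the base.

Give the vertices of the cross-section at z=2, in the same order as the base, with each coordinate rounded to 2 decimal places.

Cross-section at z=2: (-1.36,10.83) (-7.64,-4.31) (1.52,-8.93) (4.36,-2.67) (5.58,2.58)

t = z/height = 2/4 = 0.5
s = 1 + (scale-1)·z/height = 1 + (2.41-1)·2/4 = 1.705000
θ = twist·z/height = -243°·2/4 = -121.5000° = -2.120575 rad
cos θ = -0.522499, sin θ = -0.852640 (intermediates below are computed at full precision and shown rounded to 5 d.p.)
v1: (-5,-4) → rotate → (-0.79807,6.35320) → ×s → (-1.36071,10.83220) → (-1.36,10.83)
v2: (4.5,-2.5) → rotate → (-4.48284,-2.53063) → ×s → (-7.64325,-4.31473) → (-7.64,-4.31)
v3: (4,3.5) → rotate → (0.89425,-5.23931) → ×s → (1.52469,-8.93302) → (1.52,-8.93)
v4: (0,3) → rotate → (2.55792,-1.56750) → ×s → (4.36125,-2.67258) → (4.36,-2.67)
v5: (-3,2) → rotate → (3.27278,1.51292) → ×s → (5.58008,2.57953) → (5.58,2.58)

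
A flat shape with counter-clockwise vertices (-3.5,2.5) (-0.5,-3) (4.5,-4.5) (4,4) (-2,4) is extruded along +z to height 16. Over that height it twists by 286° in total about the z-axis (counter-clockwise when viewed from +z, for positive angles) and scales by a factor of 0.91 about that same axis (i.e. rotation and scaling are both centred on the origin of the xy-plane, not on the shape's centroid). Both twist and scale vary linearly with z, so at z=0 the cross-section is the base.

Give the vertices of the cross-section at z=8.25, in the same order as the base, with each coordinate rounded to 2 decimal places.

t = z/height = 8.25/16 = 0.515625
s = 1 + (scale-1)·z/height = 1 + (0.91-1)·8.25/16 = 0.953594
θ = twist·z/height = 286°·8.25/16 = 147.4688° = 2.573815 rad
cos θ = -0.843098, sin θ = 0.537760 (intermediates below are computed at full precision and shown rounded to 5 d.p.)
v1: (-3.5,2.5) → rotate → (1.60645,-3.98990) → ×s → (1.53190,-3.80475) → (1.53,-3.80)
v2: (-0.5,-3) → rotate → (2.03483,2.26042) → ×s → (1.94040,2.15552) → (1.94,2.16)
v3: (4.5,-4.5) → rotate → (-1.37402,6.21386) → ×s → (-1.31026,5.92550) → (-1.31,5.93)
v4: (4,4) → rotate → (-5.52343,-1.22135) → ×s → (-5.26711,-1.16468) → (-5.27,-1.16)
v5: (-2,4) → rotate → (-0.46484,-4.44791) → ×s → (-0.44327,-4.24150) → (-0.44,-4.24)

Cross-section at z=8.25: (1.53,-3.80) (1.94,2.16) (-1.31,5.93) (-5.27,-1.16) (-0.44,-4.24)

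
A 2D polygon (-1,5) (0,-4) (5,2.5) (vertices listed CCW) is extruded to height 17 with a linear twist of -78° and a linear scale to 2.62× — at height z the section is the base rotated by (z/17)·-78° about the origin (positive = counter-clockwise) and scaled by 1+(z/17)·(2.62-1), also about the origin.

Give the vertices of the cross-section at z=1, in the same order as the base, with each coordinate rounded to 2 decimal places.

t = z/height = 1/17 = 0.0588235
s = 1 + (scale-1)·z/height = 1 + (2.62-1)·1/17 = 1.095294
θ = twist·z/height = -78°·1/17 = -4.5882° = -0.080080 rad
cos θ = 0.996795, sin θ = -0.079994 (intermediates below are computed at full precision and shown rounded to 5 d.p.)
v1: (-1,5) → rotate → (-0.59682,5.06397) → ×s → (-0.65370,5.54654) → (-0.65,5.55)
v2: (0,-4) → rotate → (-0.31998,-3.98718) → ×s → (-0.35047,-4.36714) → (-0.35,-4.37)
v3: (5,2.5) → rotate → (5.18396,2.09202) → ×s → (5.67796,2.29137) → (5.68,2.29)

Cross-section at z=1: (-0.65,5.55) (-0.35,-4.37) (5.68,2.29)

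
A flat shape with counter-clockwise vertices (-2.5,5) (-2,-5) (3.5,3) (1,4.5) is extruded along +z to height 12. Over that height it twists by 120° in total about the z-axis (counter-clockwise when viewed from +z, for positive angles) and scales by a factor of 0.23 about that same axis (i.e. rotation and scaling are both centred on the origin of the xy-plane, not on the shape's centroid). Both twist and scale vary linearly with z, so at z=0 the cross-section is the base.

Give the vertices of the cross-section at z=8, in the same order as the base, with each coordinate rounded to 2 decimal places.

Cross-section at z=8: (-2.61,-0.78) (2.23,-1.38) (-1.14,1.93) (-2.07,0.86)

t = z/height = 8/12 = 0.666667
s = 1 + (scale-1)·z/height = 1 + (0.23-1)·8/12 = 0.486667
θ = twist·z/height = 120°·8/12 = 80.0000° = 1.396263 rad
cos θ = 0.173648, sin θ = 0.984808 (intermediates below are computed at full precision and shown rounded to 5 d.p.)
v1: (-2.5,5) → rotate → (-5.35816,-1.59378) → ×s → (-2.60764,-0.77564) → (-2.61,-0.78)
v2: (-2,-5) → rotate → (4.57674,-2.83786) → ×s → (2.22735,-1.38109) → (2.23,-1.38)
v3: (3.5,3) → rotate → (-2.34665,3.96777) → ×s → (-1.14204,1.93098) → (-1.14,1.93)
v4: (1,4.5) → rotate → (-4.25799,1.76622) → ×s → (-2.07222,0.85956) → (-2.07,0.86)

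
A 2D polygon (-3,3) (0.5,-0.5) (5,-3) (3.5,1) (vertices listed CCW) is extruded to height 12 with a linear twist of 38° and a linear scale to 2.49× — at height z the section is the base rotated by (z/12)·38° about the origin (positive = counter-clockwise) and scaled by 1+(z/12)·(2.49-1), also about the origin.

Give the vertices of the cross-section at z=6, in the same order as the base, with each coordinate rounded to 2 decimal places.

Cross-section at z=6: (-6.65,3.25) (1.11,-0.54) (9.95,-2.11) (5.21,3.64)

t = z/height = 6/12 = 0.5
s = 1 + (scale-1)·z/height = 1 + (2.49-1)·6/12 = 1.745000
θ = twist·z/height = 38°·6/12 = 19.0000° = 0.331613 rad
cos θ = 0.945519, sin θ = 0.325568 (intermediates below are computed at full precision and shown rounded to 5 d.p.)
v1: (-3,3) → rotate → (-3.81326,1.85985) → ×s → (-6.65414,3.24544) → (-6.65,3.25)
v2: (0.5,-0.5) → rotate → (0.63554,-0.30998) → ×s → (1.10902,-0.54091) → (1.11,-0.54)
v3: (5,-3) → rotate → (5.70430,-1.20871) → ×s → (9.95400,-2.10921) → (9.95,-2.11)
v4: (3.5,1) → rotate → (2.98375,2.08501) → ×s → (5.20664,3.63834) → (5.21,3.64)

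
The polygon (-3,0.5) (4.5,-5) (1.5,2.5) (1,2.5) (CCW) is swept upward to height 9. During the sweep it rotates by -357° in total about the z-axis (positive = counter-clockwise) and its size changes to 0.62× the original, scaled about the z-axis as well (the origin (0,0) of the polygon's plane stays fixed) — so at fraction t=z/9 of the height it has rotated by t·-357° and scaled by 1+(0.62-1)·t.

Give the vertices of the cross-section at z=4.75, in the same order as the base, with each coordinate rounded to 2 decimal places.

Cross-section at z=4.75: (2.31,-0.75) (-2.97,4.48) (-1.48,-1.80) (-1.08,-1.86)

t = z/height = 4.75/9 = 0.527778
s = 1 + (scale-1)·z/height = 1 + (0.62-1)·4.75/9 = 0.799444
θ = twist·z/height = -357°·4.75/9 = -188.4167° = -3.288491 rad
cos θ = -0.989230, sin θ = 0.146371 (intermediates below are computed at full precision and shown rounded to 5 d.p.)
v1: (-3,0.5) → rotate → (2.89450,-0.93373) → ×s → (2.31400,-0.74646) → (2.31,-0.75)
v2: (4.5,-5) → rotate → (-3.71968,5.60482) → ×s → (-2.97368,4.48074) → (-2.97,4.48)
v3: (1.5,2.5) → rotate → (-1.84977,-2.25352) → ×s → (-1.47879,-1.80156) → (-1.48,-1.80)
v4: (1,2.5) → rotate → (-1.35516,-2.32670) → ×s → (-1.08337,-1.86007) → (-1.08,-1.86)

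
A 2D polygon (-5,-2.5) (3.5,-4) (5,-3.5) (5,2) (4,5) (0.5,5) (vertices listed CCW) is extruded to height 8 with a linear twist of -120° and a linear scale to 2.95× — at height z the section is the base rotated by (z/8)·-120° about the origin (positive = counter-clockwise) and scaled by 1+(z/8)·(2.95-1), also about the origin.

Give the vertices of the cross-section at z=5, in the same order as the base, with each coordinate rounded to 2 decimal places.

t = z/height = 5/8 = 0.625
s = 1 + (scale-1)·z/height = 1 + (2.95-1)·5/8 = 2.218750
θ = twist·z/height = -120°·5/8 = -75.0000° = -1.308997 rad
cos θ = 0.258819, sin θ = -0.965926 (intermediates below are computed at full precision and shown rounded to 5 d.p.)
v1: (-5,-2.5) → rotate → (-3.70891,4.18258) → ×s → (-8.22914,9.28010) → (-8.23,9.28)
v2: (3.5,-4) → rotate → (-2.95784,-4.41602) → ×s → (-6.56270,-9.79804) → (-6.56,-9.80)
v3: (5,-3.5) → rotate → (-2.08665,-5.73550) → ×s → (-4.62974,-12.72563) → (-4.63,-12.73)
v4: (5,2) → rotate → (3.22595,-4.31199) → ×s → (7.15757,-9.56723) → (7.16,-9.57)
v5: (4,5) → rotate → (5.86491,-2.56961) → ×s → (13.01276,-5.70132) → (13.01,-5.70)
v6: (0.5,5) → rotate → (4.95904,0.81113) → ×s → (11.00287,1.79970) → (11.00,1.80)

Cross-section at z=5: (-8.23,9.28) (-6.56,-9.80) (-4.63,-12.73) (7.16,-9.57) (13.01,-5.70) (11.00,1.80)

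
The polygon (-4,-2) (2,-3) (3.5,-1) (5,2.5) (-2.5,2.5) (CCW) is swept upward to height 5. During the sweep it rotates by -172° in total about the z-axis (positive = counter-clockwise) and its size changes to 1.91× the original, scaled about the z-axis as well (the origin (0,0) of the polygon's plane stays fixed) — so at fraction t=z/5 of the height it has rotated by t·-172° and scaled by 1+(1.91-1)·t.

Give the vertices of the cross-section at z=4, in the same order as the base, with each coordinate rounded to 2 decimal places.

t = z/height = 4/5 = 0.8
s = 1 + (scale-1)·z/height = 1 + (1.91-1)·4/5 = 1.728000
θ = twist·z/height = -172°·4/5 = -137.6000° = -2.401573 rad
cos θ = -0.738455, sin θ = -0.674302 (intermediates below are computed at full precision and shown rounded to 5 d.p.)
v1: (-4,-2) → rotate → (1.60522,4.17412) → ×s → (2.77381,7.21288) → (2.77,7.21)
v2: (2,-3) → rotate → (-3.49982,0.86676) → ×s → (-6.04769,1.49776) → (-6.05,1.50)
v3: (3.5,-1) → rotate → (-3.25890,-1.62160) → ×s → (-5.63137,-2.80213) → (-5.63,-2.80)
v4: (5,2.5) → rotate → (-2.00652,-5.21765) → ×s → (-3.46727,-9.01610) → (-3.47,-9.02)
v5: (-2.5,2.5) → rotate → (3.53189,-0.16038) → ×s → (6.10311,-0.27714) → (6.10,-0.28)

Cross-section at z=4: (2.77,7.21) (-6.05,1.50) (-5.63,-2.80) (-3.47,-9.02) (6.10,-0.28)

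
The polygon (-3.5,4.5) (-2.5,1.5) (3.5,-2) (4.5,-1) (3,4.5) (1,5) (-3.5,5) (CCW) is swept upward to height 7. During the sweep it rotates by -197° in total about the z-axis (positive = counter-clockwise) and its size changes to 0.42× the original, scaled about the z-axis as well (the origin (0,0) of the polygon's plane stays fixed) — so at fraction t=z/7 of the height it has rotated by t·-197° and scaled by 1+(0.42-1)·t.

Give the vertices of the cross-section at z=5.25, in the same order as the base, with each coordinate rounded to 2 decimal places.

Cross-section at z=5.25: (3.03,-1.10) (1.65,0.04) (-2.28,-0.10) (-2.45,-0.88) (-0.08,-3.05) (1.03,-2.69) (3.18,-1.33)

t = z/height = 5.25/7 = 0.75
s = 1 + (scale-1)·z/height = 1 + (0.42-1)·5.25/7 = 0.565000
θ = twist·z/height = -197°·5.25/7 = -147.7500° = -2.578724 rad
cos θ = -0.845728, sin θ = -0.533615 (intermediates below are computed at full precision and shown rounded to 5 d.p.)
v1: (-3.5,4.5) → rotate → (5.36131,-1.93812) → ×s → (3.02914,-1.09504) → (3.03,-1.10)
v2: (-2.5,1.5) → rotate → (2.91474,0.06544) → ×s → (1.64683,0.03698) → (1.65,0.04)
v3: (3.5,-2) → rotate → (-4.02728,-0.17620) → ×s → (-2.27541,-0.09955) → (-2.28,-0.10)
v4: (4.5,-1) → rotate → (-4.33939,-1.55554) → ×s → (-2.45176,-0.87888) → (-2.45,-0.88)
v5: (3,4.5) → rotate → (-0.13592,-5.40662) → ×s → (-0.07679,-3.05474) → (-0.08,-3.05)
v6: (1,5) → rotate → (1.82234,-4.76225) → ×s → (1.02962,-2.69067) → (1.03,-2.69)
v7: (-3.5,5) → rotate → (5.62812,-2.36099) → ×s → (3.17989,-1.33396) → (3.18,-1.33)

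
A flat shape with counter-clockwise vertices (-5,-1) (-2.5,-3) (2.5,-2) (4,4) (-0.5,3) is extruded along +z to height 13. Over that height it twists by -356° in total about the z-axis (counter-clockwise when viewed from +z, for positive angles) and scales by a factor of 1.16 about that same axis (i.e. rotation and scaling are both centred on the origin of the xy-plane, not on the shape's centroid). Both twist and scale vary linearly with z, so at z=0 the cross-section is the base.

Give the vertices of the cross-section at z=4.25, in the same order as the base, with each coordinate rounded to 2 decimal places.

Cross-section at z=4.25: (1.40,5.18) (-1.66,3.76) (-3.05,-1.42) (1.90,-5.64) (3.06,-0.93)

t = z/height = 4.25/13 = 0.326923
s = 1 + (scale-1)·z/height = 1 + (1.16-1)·4.25/13 = 1.052308
θ = twist·z/height = -356°·4.25/13 = -116.3846° = -2.031295 rad
cos θ = -0.444395, sin θ = -0.895831 (intermediates below are computed at full precision and shown rounded to 5 d.p.)
v1: (-5,-1) → rotate → (1.32614,4.92355) → ×s → (1.39551,5.18109) → (1.40,5.18)
v2: (-2.5,-3) → rotate → (-1.57651,3.57276) → ×s → (-1.65897,3.75964) → (-1.66,3.76)
v3: (2.5,-2) → rotate → (-2.90265,-1.35079) → ×s → (-3.05448,-1.42145) → (-3.05,-1.42)
v4: (4,4) → rotate → (1.80575,-5.36090) → ×s → (1.90020,-5.64132) → (1.90,-5.64)
v5: (-0.5,3) → rotate → (2.90969,-0.88527) → ×s → (3.06189,-0.93157) → (3.06,-0.93)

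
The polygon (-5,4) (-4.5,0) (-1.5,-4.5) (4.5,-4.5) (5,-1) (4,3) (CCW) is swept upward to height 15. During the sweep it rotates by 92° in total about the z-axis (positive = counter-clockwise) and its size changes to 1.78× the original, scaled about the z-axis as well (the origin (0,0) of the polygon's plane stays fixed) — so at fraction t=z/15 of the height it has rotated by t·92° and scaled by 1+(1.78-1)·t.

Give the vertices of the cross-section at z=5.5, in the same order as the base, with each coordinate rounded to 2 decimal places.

Cross-section at z=5.5: (-8.20,0.71) (-4.81,-3.21) (1.61,-5.88) (8.03,-1.60) (6.06,2.50) (2.14,6.07)

t = z/height = 5.5/15 = 0.366667
s = 1 + (scale-1)·z/height = 1 + (1.78-1)·5.5/15 = 1.286000
θ = twist·z/height = 92°·5.5/15 = 33.7333° = 0.588758 rad
cos θ = 0.831631, sin θ = 0.555328 (intermediates below are computed at full precision and shown rounded to 5 d.p.)
v1: (-5,4) → rotate → (-6.37947,0.54988) → ×s → (-8.20400,0.70715) → (-8.20,0.71)
v2: (-4.5,0) → rotate → (-3.74234,-2.49898) → ×s → (-4.81265,-3.21369) → (-4.81,-3.21)
v3: (-1.5,-4.5) → rotate → (1.25153,-4.57533) → ×s → (1.60947,-5.88388) → (1.61,-5.88)
v4: (4.5,-4.5) → rotate → (6.24132,-1.24336) → ×s → (8.02633,-1.59896) → (8.03,-1.60)
v5: (5,-1) → rotate → (4.71348,1.94501) → ×s → (6.06154,2.50128) → (6.06,2.50)
v6: (4,3) → rotate → (1.66054,4.71621) → ×s → (2.13545,6.06504) → (2.14,6.07)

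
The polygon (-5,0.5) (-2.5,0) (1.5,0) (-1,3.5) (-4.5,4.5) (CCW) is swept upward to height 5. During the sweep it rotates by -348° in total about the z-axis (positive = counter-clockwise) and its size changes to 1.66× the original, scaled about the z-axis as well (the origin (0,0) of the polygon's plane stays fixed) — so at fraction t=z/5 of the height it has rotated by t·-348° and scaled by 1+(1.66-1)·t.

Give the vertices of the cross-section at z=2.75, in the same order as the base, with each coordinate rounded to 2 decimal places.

Cross-section at z=2.75: (6.55,-2.02) (3.34,-0.67) (-2.00,0.40) (0.39,-4.95) (4.80,-7.22)

t = z/height = 2.75/5 = 0.55
s = 1 + (scale-1)·z/height = 1 + (1.66-1)·2.75/5 = 1.363000
θ = twist·z/height = -348°·2.75/5 = -191.4000° = -3.340560 rad
cos θ = -0.980271, sin θ = 0.197657 (intermediates below are computed at full precision and shown rounded to 5 d.p.)
v1: (-5,0.5) → rotate → (4.80253,-1.47842) → ×s → (6.54584,-2.01509) → (6.55,-2.02)
v2: (-2.5,0) → rotate → (2.45068,-0.49414) → ×s → (3.34027,-0.67352) → (3.34,-0.67)
v3: (1.5,0) → rotate → (-1.47041,0.29649) → ×s → (-2.00416,0.40411) → (-2.00,0.40)
v4: (-1,3.5) → rotate → (0.28847,-3.62861) → ×s → (0.39319,-4.94579) → (0.39,-4.95)
v5: (-4.5,4.5) → rotate → (3.52176,-5.30068) → ×s → (4.80016,-7.22482) → (4.80,-7.22)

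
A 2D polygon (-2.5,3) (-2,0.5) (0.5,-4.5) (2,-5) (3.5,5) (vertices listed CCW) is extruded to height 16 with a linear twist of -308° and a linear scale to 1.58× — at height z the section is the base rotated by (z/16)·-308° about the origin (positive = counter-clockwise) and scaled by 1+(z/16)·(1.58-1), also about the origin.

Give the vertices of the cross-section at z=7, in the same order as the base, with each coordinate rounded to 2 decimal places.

t = z/height = 7/16 = 0.4375
s = 1 + (scale-1)·z/height = 1 + (1.58-1)·7/16 = 1.253750
θ = twist·z/height = -308°·7/16 = -134.7500° = -2.351831 rad
cos θ = -0.704015, sin θ = -0.710185 (intermediates below are computed at full precision and shown rounded to 5 d.p.)
v1: (-2.5,3) → rotate → (3.89059,-0.33658) → ×s → (4.87783,-0.42199) → (4.88,-0.42)
v2: (-2,0.5) → rotate → (1.76312,1.06836) → ×s → (2.21051,1.33946) → (2.21,1.34)
v3: (0.5,-4.5) → rotate → (-3.54784,2.81297) → ×s → (-4.44811,3.52677) → (-4.45,3.53)
v4: (2,-5) → rotate → (-4.95896,2.09970) → ×s → (-6.21729,2.63250) → (-6.22,2.63)
v5: (3.5,5) → rotate → (1.08688,-6.00572) → ×s → (1.36267,-7.52967) → (1.36,-7.53)

Cross-section at z=7: (4.88,-0.42) (2.21,1.34) (-4.45,3.53) (-6.22,2.63) (1.36,-7.53)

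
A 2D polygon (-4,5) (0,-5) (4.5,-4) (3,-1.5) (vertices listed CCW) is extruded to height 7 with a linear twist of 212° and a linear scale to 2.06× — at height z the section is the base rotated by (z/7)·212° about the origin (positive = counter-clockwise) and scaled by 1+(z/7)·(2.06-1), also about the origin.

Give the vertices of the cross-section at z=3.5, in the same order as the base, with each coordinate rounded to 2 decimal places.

t = z/height = 3.5/7 = 0.5
s = 1 + (scale-1)·z/height = 1 + (2.06-1)·3.5/7 = 1.530000
θ = twist·z/height = 212°·3.5/7 = 106.0000° = 1.850049 rad
cos θ = -0.275637, sin θ = 0.961262 (intermediates below are computed at full precision and shown rounded to 5 d.p.)
v1: (-4,5) → rotate → (-3.70376,-5.22323) → ×s → (-5.66675,-7.99155) → (-5.67,-7.99)
v2: (0,-5) → rotate → (4.80631,1.37819) → ×s → (7.35365,2.10863) → (7.35,2.11)
v3: (4.5,-4) → rotate → (2.60468,5.42823) → ×s → (3.98516,8.30519) → (3.99,8.31)
v4: (3,-1.5) → rotate → (0.61498,3.29724) → ×s → (0.94092,5.04478) → (0.94,5.04)

Cross-section at z=3.5: (-5.67,-7.99) (7.35,2.11) (3.99,8.31) (0.94,5.04)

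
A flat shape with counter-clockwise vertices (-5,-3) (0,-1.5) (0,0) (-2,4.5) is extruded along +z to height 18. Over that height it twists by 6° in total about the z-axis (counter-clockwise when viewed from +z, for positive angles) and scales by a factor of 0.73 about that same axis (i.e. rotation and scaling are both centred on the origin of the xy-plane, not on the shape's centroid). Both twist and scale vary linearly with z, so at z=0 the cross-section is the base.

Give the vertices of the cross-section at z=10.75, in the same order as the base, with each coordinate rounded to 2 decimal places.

Cross-section at z=10.75: (-4.03,-2.77) (0.08,-1.26) (0.00,0.00) (-1.91,3.66)

t = z/height = 10.75/18 = 0.597222
s = 1 + (scale-1)·z/height = 1 + (0.73-1)·10.75/18 = 0.838750
θ = twist·z/height = 6°·10.75/18 = 3.5833° = 0.062541 rad
cos θ = 0.998045, sin θ = 0.062500 (intermediates below are computed at full precision and shown rounded to 5 d.p.)
v1: (-5,-3) → rotate → (-4.80272,-3.30664) → ×s → (-4.02828,-2.77344) → (-4.03,-2.77)
v2: (0,-1.5) → rotate → (0.09375,-1.49707) → ×s → (0.07863,-1.25567) → (0.08,-1.26)
v3: (0,0) → rotate → (0.00000,0.00000) → ×s → (0.00000,0.00000) → (0.00,0.00)
v4: (-2,4.5) → rotate → (-2.27734,4.36620) → ×s → (-1.91012,3.66215) → (-1.91,3.66)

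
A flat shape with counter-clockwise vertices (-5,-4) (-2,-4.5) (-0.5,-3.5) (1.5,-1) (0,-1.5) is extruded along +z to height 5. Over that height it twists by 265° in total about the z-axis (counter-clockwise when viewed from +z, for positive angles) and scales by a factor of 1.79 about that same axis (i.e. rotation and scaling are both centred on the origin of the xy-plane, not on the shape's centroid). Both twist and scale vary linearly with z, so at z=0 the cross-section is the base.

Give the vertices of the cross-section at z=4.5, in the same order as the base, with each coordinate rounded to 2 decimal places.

t = z/height = 4.5/5 = 0.9
s = 1 + (scale-1)·z/height = 1 + (1.79-1)·4.5/5 = 1.711000
θ = twist·z/height = 265°·4.5/5 = 238.5000° = 4.162610 rad
cos θ = -0.522499, sin θ = -0.852640 (intermediates below are computed at full precision and shown rounded to 5 d.p.)
v1: (-5,-4) → rotate → (-0.79807,6.35320) → ×s → (-1.36549,10.87032) → (-1.37,10.87)
v2: (-2,-4.5) → rotate → (-2.79188,4.05652) → ×s → (-4.77691,6.94071) → (-4.78,6.94)
v3: (-0.5,-3.5) → rotate → (-2.72299,2.25507) → ×s → (-4.65904,3.85842) → (-4.66,3.86)
v4: (1.5,-1) → rotate → (-1.63639,-0.75646) → ×s → (-2.79986,-1.29431) → (-2.80,-1.29)
v5: (0,-1.5) → rotate → (-1.27896,0.78375) → ×s → (-2.18830,1.34099) → (-2.19,1.34)

Cross-section at z=4.5: (-1.37,10.87) (-4.78,6.94) (-4.66,3.86) (-2.80,-1.29) (-2.19,1.34)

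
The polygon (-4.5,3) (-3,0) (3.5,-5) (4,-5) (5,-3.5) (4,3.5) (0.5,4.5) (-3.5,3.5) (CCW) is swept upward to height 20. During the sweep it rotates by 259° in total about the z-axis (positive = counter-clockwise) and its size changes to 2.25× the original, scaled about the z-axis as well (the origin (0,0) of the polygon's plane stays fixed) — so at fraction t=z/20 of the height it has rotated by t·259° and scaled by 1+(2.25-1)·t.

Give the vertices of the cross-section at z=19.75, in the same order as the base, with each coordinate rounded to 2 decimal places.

Cross-section at z=19.75: (8.97,8.10) (1.65,6.50) (-12.75,-4.83) (-13.03,-5.92) (-10.33,-8.91) (5.38,-10.59) (9.47,-3.56) (9.50,5.66)

t = z/height = 19.75/20 = 0.9875
s = 1 + (scale-1)·z/height = 1 + (2.25-1)·19.75/20 = 2.234375
θ = twist·z/height = 259°·19.75/20 = 255.7625° = 4.463898 rad
cos θ = -0.245942, sin θ = -0.969285 (intermediates below are computed at full precision and shown rounded to 5 d.p.)
v1: (-4.5,3) → rotate → (4.01459,3.62396) → ×s → (8.97010,8.09727) → (8.97,8.10)
v2: (-3,0) → rotate → (0.73783,2.90785) → ×s → (1.64858,6.49724) → (1.65,6.50)
v3: (3.5,-5) → rotate → (-5.70722,-2.16279) → ×s → (-12.75207,-4.83248) → (-12.75,-4.83)
v4: (4,-5) → rotate → (-5.83019,-2.64743) → ×s → (-13.02683,-5.91535) → (-13.03,-5.92)
v5: (5,-3.5) → rotate → (-4.62221,-3.98563) → ×s → (-10.32774,-8.90538) → (-10.33,-8.91)
v6: (4,3.5) → rotate → (2.40873,-4.73793) → ×s → (5.38200,-10.58632) → (5.38,-10.59)
v7: (0.5,4.5) → rotate → (4.23881,-1.59138) → ×s → (9.47109,-3.55574) → (9.47,-3.56)
v8: (-3.5,3.5) → rotate → (4.25329,2.53170) → ×s → (9.50345,5.65677) → (9.50,5.66)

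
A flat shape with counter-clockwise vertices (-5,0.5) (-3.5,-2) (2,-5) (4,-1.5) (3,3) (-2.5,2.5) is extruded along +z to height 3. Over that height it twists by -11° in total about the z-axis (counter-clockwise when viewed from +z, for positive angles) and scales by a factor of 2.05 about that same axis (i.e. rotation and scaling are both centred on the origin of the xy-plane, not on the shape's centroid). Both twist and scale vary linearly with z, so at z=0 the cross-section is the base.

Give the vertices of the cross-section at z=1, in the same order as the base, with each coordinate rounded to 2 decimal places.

t = z/height = 1/3 = 0.333333
s = 1 + (scale-1)·z/height = 1 + (2.05-1)·1/3 = 1.350000
θ = twist·z/height = -11°·1/3 = -3.6667° = -0.063995 rad
cos θ = 0.997953, sin θ = -0.063952 (intermediates below are computed at full precision and shown rounded to 5 d.p.)
v1: (-5,0.5) → rotate → (-4.95779,0.81874) → ×s → (-6.69302,1.10529) → (-6.69,1.11)
v2: (-3.5,-2) → rotate → (-3.62074,-1.77207) → ×s → (-4.88800,-2.39230) → (-4.89,-2.39)
v3: (2,-5) → rotate → (1.67615,-5.11767) → ×s → (2.26280,-6.90885) → (2.26,-6.91)
v4: (4,-1.5) → rotate → (3.89588,-1.75274) → ×s → (5.25944,-2.36619) → (5.26,-2.37)
v5: (3,3) → rotate → (3.18571,2.80200) → ×s → (4.30071,3.78271) → (4.30,3.78)
v6: (-2.5,2.5) → rotate → (-2.33500,2.65476) → ×s → (-3.15225,3.58393) → (-3.15,3.58)

Cross-section at z=1: (-6.69,1.11) (-4.89,-2.39) (2.26,-6.91) (5.26,-2.37) (4.30,3.78) (-3.15,3.58)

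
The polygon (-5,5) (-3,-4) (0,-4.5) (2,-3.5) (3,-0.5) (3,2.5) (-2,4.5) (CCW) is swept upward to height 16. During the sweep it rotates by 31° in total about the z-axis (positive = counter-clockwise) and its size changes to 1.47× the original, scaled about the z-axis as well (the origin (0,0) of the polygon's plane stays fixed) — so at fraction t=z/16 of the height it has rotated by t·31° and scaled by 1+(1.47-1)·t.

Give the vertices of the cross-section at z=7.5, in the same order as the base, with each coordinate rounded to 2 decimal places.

t = z/height = 7.5/16 = 0.46875
s = 1 + (scale-1)·z/height = 1 + (1.47-1)·7.5/16 = 1.220313
θ = twist·z/height = 31°·7.5/16 = 14.5313° = 0.253618 rad
cos θ = 0.968011, sin θ = 0.250908 (intermediates below are computed at full precision and shown rounded to 5 d.p.)
v1: (-5,5) → rotate → (-6.09459,3.58551) → ×s → (-7.43731,4.37545) → (-7.44,4.38)
v2: (-3,-4) → rotate → (-1.90040,-4.62477) → ×s → (-2.31908,-5.64366) → (-2.32,-5.64)
v3: (0,-4.5) → rotate → (1.12909,-4.35605) → ×s → (1.37784,-5.31574) → (1.38,-5.32)
v4: (2,-3.5) → rotate → (2.81420,-2.88622) → ×s → (3.43420,-3.52209) → (3.43,-3.52)
v5: (3,-0.5) → rotate → (3.02949,0.26872) → ×s → (3.69692,0.32792) → (3.70,0.33)
v6: (3,2.5) → rotate → (2.27676,3.17275) → ×s → (2.77836,3.87175) → (2.78,3.87)
v7: (-2,4.5) → rotate → (-3.06511,3.85423) → ×s → (-3.74039,4.70337) → (-3.74,4.70)

Cross-section at z=7.5: (-7.44,4.38) (-2.32,-5.64) (1.38,-5.32) (3.43,-3.52) (3.70,0.33) (2.78,3.87) (-3.74,4.70)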